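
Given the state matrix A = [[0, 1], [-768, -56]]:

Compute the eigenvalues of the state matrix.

det(A - λI) = λ² - (-56)λ + 768 = (λ - (-32))(λ - (-24)). Eigenvalues: -32, -24.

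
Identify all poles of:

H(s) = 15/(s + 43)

Pole is where denominator = 0: s + 43 = 0, so s = -43.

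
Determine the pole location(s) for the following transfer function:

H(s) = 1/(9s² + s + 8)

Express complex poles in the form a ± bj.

Discriminant = 1² - 4×9×8 = 1 - 288 = -287 < 0, so the poles are a complex conjugate pair s = (-1 ± j√287)/(2×9). Real part = -1/(2×9) = -1/18 ≈ -0.0556; imaginary part = ±√287/(2×9) ≈ 0.9412. Poles: s = -0.0556 ± 0.9412j.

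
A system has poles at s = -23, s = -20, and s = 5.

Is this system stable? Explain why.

Pole(s) at s = 5 are not in the left half-plane. System is unstable.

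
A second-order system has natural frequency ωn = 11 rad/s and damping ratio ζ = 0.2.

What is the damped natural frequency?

ωd = ωn√(1 - ζ²) = 11√(1 - 0.2²) = 10.78 rad/s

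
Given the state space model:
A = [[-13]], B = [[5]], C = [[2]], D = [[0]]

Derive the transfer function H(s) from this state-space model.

(sI - A)⁻¹ = 1/(s + 13). H(s) = 2 × 5/(s + 13) + 0 = 10/(s + 13).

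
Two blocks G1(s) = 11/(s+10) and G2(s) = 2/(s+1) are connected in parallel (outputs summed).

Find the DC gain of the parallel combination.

Parallel: G_eq = G1 + G2. DC gain = G1(0) + G2(0) = 11/10 + 2/1 = 1.1 + 2 = 3.1.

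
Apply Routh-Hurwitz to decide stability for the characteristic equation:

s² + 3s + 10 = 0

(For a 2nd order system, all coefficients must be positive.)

Coefficients: 1, 3, 10. All positive, so system is stable.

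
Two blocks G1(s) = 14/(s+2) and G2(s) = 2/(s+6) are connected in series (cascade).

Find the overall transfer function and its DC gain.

Series: multiply transfer functions. G_eq = 14/(s+2) × 2/(s+6) = 28/((s+2)(s+6)). DC gain = 28/(2×6) = 2.3333.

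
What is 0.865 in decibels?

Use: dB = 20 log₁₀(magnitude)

dB = 20 log₁₀(0.865) = -1.3 dB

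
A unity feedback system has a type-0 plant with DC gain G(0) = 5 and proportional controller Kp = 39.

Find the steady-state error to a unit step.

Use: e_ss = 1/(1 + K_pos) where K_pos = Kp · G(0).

K_pos = Kp · G(0) = 39 × 5 = 195. e_ss = 1/(1 + 195) = 0.0051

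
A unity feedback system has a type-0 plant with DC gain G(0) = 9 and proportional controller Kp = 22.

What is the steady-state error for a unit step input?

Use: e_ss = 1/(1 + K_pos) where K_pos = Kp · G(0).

K_pos = Kp · G(0) = 22 × 9 = 198. e_ss = 1/(1 + 198) = 0.0050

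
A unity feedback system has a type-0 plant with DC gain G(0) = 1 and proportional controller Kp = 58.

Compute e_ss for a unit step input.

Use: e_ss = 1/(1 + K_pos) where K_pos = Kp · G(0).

K_pos = Kp · G(0) = 58 × 1 = 58. e_ss = 1/(1 + 58) = 0.0169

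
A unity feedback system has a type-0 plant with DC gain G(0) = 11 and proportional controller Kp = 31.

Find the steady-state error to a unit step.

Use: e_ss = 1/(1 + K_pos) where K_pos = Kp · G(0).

K_pos = Kp · G(0) = 31 × 11 = 341. e_ss = 1/(1 + 341) = 0.0029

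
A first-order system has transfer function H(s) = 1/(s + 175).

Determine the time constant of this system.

For H(s) = 1/(s + 1/τ), the pole is at -1/τ = -175, so τ = 1/175 = 0.0057 s.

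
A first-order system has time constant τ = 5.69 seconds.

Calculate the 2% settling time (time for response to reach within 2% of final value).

For first-order system, 2% settling time ≈ 4τ = 4 × 5.69 = 22.76 s.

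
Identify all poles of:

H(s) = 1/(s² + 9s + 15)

Discriminant = 9² - 4×1×15 = 81 - 60 = 21 > 0, so two distinct real poles. Using quadratic formula: s = (-9 ± √21)/(2×1) = (-9 ± √21)/2, with √21 ≈ 4.5826. s₁ ≈ -2.2087, s₂ ≈ -6.7913. Poles: s₁ = -2.2087, s₂ = -6.7913.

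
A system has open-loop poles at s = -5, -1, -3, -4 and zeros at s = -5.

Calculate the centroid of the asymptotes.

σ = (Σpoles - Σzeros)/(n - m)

σ = (Σpoles - Σzeros)/(n - m) = (-13 - (-5))/(4 - 1) = -8/3 = -2.67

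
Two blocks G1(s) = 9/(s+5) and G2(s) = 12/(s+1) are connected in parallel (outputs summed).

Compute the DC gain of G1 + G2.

Parallel: G_eq = G1 + G2. DC gain = G1(0) + G2(0) = 9/5 + 12/1 = 1.8 + 12 = 13.8.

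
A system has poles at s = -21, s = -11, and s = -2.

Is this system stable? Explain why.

All poles are in the left half-plane. System is stable.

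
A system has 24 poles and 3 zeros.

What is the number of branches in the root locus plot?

Root locus has n branches where n = number of poles = 24.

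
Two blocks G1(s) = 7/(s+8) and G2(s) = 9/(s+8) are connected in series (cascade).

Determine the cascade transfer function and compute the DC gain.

Series: multiply transfer functions. G_eq = 7/(s+8) × 9/(s+8) = 63/((s+8)(s+8)). DC gain = 63/(8×8) = 0.984375.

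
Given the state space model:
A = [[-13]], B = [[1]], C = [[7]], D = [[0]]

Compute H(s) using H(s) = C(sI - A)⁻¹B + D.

(sI - A)⁻¹ = 1/(s + 13). H(s) = 7 × 1/(s + 13) + 0 = 7/(s + 13).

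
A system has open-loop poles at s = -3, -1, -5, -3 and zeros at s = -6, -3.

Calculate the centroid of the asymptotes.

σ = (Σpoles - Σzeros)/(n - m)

σ = (Σpoles - Σzeros)/(n - m) = (-12 - (-9))/(4 - 2) = -3/2 = -1.5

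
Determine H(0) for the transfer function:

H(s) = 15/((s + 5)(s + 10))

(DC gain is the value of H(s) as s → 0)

DC gain = H(0) = 15/(5 × 10) = 15/50 = 0.3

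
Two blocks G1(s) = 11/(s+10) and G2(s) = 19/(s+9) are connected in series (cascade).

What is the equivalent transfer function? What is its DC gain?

Series: multiply transfer functions. G_eq = 11/(s+10) × 19/(s+9) = 209/((s+10)(s+9)). DC gain = 209/(10×9) = 2.3222.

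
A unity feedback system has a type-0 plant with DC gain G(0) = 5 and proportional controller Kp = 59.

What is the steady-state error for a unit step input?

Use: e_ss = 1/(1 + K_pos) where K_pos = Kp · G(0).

K_pos = Kp · G(0) = 59 × 5 = 295. e_ss = 1/(1 + 295) = 0.0034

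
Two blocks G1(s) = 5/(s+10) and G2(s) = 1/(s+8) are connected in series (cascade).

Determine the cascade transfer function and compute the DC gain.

Series: multiply transfer functions. G_eq = 5/(s+10) × 1/(s+8) = 5/((s+10)(s+8)). DC gain = 5/(10×8) = 0.0625.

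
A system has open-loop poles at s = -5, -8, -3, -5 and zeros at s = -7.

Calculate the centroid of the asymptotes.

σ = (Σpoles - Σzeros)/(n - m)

σ = (Σpoles - Σzeros)/(n - m) = (-21 - (-7))/(4 - 1) = -14/3 = -4.67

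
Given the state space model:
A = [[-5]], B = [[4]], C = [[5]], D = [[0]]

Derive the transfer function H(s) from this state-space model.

(sI - A)⁻¹ = 1/(s + 5). H(s) = 5 × 4/(s + 5) + 0 = 20/(s + 5).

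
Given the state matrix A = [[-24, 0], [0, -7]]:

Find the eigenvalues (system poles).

For diagonal matrix, eigenvalues are diagonal entries: λ₁ = -24, λ₂ = -7.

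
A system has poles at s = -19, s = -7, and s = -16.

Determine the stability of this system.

All poles are in the left half-plane. System is stable.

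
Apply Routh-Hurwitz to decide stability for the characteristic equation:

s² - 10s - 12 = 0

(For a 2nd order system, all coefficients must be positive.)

Coefficients: 1, -10, -12. b=-10, c=-12 not positive, so system is unstable.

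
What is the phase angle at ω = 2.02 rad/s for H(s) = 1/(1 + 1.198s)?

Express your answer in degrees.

Phase = -arctan(ωτ) = -arctan(2.02 × 1.198) = -67.5°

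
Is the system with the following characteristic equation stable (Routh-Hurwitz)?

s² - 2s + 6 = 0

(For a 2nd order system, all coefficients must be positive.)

Coefficients: 1, -2, 6. b=-2 not positive, so system is unstable.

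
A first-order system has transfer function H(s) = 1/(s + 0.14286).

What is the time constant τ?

For H(s) = 1/(s + 1/τ), the pole is at -1/τ = -0.14286, so τ = 1/0.14286 = 7 s.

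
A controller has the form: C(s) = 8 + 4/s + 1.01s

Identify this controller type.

This is a Proportional-Integral-Derivative (PID) controller.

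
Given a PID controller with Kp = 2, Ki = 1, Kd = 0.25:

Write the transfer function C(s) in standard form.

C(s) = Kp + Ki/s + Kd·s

Substituting values: C(s) = 2 + 1/s + 0.25s = (0.25s² + 2s + 1)/s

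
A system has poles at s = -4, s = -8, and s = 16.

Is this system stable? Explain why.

Pole(s) at s = 16 are not in the left half-plane. System is unstable.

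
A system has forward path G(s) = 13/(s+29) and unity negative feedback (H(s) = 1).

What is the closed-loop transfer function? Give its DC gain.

T(s) = G/(1+GH) = [13/(s+29)] / [1 + 13/(s+29)] = 13/(s+29+13) = 13/(s+42). DC gain = 13/42 = 0.3095.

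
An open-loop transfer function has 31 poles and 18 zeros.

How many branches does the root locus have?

Root locus has n branches where n = number of poles = 31.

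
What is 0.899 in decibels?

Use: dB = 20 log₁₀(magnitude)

dB = 20 log₁₀(0.899) = -0.9 dB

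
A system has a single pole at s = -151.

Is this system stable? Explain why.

Pole at s = -151 is in the left half-plane. Stable.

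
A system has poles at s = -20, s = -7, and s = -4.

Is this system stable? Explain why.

All poles are in the left half-plane. System is stable.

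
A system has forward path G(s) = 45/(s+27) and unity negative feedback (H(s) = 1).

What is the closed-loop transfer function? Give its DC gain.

T(s) = G/(1+GH) = [45/(s+27)] / [1 + 45/(s+27)] = 45/(s+27+45) = 45/(s+72). DC gain = 45/72 = 0.625.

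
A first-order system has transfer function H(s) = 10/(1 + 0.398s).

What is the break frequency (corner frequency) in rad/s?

Corner frequency = 1/τ = 1/0.398 = 2.513 rad/s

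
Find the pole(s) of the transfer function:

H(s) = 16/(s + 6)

Pole is where denominator = 0: s + 6 = 0, so s = -6.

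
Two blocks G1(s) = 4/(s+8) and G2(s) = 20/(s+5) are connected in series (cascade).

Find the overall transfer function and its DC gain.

Series: multiply transfer functions. G_eq = 4/(s+8) × 20/(s+5) = 80/((s+8)(s+5)). DC gain = 80/(8×5) = 2.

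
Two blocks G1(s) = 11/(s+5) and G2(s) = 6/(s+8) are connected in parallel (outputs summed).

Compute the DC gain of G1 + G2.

Parallel: G_eq = G1 + G2. DC gain = G1(0) + G2(0) = 11/5 + 6/8 = 2.2 + 0.75 = 2.95.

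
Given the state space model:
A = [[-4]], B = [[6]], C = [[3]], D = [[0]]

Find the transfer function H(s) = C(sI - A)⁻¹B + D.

(sI - A)⁻¹ = 1/(s + 4). H(s) = 3 × 6/(s + 4) + 0 = 18/(s + 4).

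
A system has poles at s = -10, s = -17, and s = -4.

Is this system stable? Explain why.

All poles are in the left half-plane. System is stable.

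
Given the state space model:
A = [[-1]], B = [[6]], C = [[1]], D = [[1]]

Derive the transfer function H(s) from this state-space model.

(sI - A)⁻¹ = 1/(s + 1). H(s) = 1×6/(s + 1) + 1 = (s + 7)/(s + 1).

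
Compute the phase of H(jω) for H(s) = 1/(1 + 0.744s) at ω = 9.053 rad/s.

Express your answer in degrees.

Phase = -arctan(ωτ) = -arctan(9.053 × 0.744) = -81.6°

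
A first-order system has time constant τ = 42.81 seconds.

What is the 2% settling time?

For first-order system, 2% settling time ≈ 4τ = 4 × 42.81 = 171.24 s.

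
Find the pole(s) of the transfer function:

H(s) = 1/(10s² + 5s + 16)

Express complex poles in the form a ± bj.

Discriminant = 5² - 4×10×16 = 25 - 640 = -615 < 0, so the poles are a complex conjugate pair s = (-5 ± j√615)/(2×10). Real part = -5/(2×10) = -5/20 = -0.25; imaginary part = ±√615/(2×10) ≈ 1.2400. Poles: s = -0.25 ± 1.2400j.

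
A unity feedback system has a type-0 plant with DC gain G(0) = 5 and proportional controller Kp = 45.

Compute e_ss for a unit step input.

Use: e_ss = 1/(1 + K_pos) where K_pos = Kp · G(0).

K_pos = Kp · G(0) = 45 × 5 = 225. e_ss = 1/(1 + 225) = 0.0044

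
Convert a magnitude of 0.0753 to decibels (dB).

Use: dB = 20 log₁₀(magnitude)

dB = 20 log₁₀(0.0753) = -22.5 dB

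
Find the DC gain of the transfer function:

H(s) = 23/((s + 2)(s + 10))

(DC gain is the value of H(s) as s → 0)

DC gain = H(0) = 23/(2 × 10) = 23/20 = 1.15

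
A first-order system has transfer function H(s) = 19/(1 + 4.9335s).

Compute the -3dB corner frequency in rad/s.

Corner frequency = 1/τ = 1/4.9335 = 0.203 rad/s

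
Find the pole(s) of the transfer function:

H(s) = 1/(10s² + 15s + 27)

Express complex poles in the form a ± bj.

Discriminant = 15² - 4×10×27 = 225 - 1080 = -855 < 0, so the poles are a complex conjugate pair s = (-15 ± j√855)/(2×10). Real part = -15/(2×10) = -15/20 = -0.75; imaginary part = ±√855/(2×10) ≈ 1.4620. Poles: s = -0.75 ± 1.4620j.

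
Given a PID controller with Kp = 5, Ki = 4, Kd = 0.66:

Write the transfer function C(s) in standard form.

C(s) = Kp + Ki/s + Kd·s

Substituting values: C(s) = 5 + 4/s + 0.66s = (0.66s² + 5s + 4)/s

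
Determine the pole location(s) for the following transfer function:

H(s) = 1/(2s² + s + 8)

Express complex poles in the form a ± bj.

Discriminant = 1² - 4×2×8 = 1 - 64 = -63 < 0, so the poles are a complex conjugate pair s = (-1 ± j√63)/(2×2). Real part = -1/(2×2) = -1/4 = -0.25; imaginary part = ±√63/(2×2) ≈ 1.9843. Poles: s = -0.25 ± 1.9843j.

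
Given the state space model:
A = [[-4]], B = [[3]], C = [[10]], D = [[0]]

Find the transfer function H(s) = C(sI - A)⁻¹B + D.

(sI - A)⁻¹ = 1/(s + 4). H(s) = 10 × 3/(s + 4) + 0 = 30/(s + 4).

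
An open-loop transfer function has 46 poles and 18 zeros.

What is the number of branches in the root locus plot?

Root locus has n branches where n = number of poles = 46.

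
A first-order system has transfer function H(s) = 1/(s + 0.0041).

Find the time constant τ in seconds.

For H(s) = 1/(s + 1/τ), the pole is at -1/τ = -0.0041, so τ = 1/0.0041 = 243.9 s.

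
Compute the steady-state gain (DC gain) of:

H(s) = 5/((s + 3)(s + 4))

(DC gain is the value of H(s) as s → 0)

DC gain = H(0) = 5/(3 × 4) = 5/12 = 0.4167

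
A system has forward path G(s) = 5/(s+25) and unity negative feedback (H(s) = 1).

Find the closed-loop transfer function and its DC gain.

T(s) = G/(1+GH) = [5/(s+25)] / [1 + 5/(s+25)] = 5/(s+25+5) = 5/(s+30). DC gain = 5/30 = 0.1667.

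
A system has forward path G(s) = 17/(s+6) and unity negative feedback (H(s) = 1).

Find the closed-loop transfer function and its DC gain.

T(s) = G/(1+GH) = [17/(s+6)] / [1 + 17/(s+6)] = 17/(s+6+17) = 17/(s+23). DC gain = 17/23 = 0.7391.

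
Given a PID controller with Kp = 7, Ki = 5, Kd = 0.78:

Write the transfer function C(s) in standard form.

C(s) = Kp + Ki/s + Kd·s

Substituting values: C(s) = 7 + 5/s + 0.78s = (0.78s² + 7s + 5)/s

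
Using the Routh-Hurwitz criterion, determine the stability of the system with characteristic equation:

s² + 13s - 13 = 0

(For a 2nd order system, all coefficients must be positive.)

Coefficients: 1, 13, -13. c=-13 not positive, so system is unstable.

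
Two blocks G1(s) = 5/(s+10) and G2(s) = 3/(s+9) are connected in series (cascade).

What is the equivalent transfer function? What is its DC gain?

Series: multiply transfer functions. G_eq = 5/(s+10) × 3/(s+9) = 15/((s+10)(s+9)). DC gain = 15/(10×9) = 0.1667.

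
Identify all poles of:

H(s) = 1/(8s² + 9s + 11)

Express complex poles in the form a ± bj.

Discriminant = 9² - 4×8×11 = 81 - 352 = -271 < 0, so the poles are a complex conjugate pair s = (-9 ± j√271)/(2×8). Real part = -9/(2×8) = -9/16 = -0.5625; imaginary part = ±√271/(2×8) ≈ 1.0289. Poles: s = -0.5625 ± 1.0289j.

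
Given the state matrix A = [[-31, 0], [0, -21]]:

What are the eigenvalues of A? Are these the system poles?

For diagonal matrix, eigenvalues are diagonal entries: λ₁ = -31, λ₂ = -21. Eigenvalues of A = system poles.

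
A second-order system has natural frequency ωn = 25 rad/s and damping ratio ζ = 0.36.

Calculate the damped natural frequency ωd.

ωd = ωn√(1 - ζ²) = 25√(1 - 0.36²) = 23.32 rad/s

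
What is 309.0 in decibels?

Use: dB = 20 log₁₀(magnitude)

dB = 20 log₁₀(309.0) = 49.8 dB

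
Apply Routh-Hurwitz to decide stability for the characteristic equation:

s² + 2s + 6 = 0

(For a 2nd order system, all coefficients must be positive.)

Coefficients: 1, 2, 6. All positive, so system is stable.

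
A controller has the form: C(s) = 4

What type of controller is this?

This is a Proportional (P) controller.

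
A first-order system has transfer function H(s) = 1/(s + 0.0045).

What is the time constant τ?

For H(s) = 1/(s + 1/τ), the pole is at -1/τ = -0.0045, so τ = 1/0.0045 = 222.2 s.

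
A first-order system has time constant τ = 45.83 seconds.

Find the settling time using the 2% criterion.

For first-order system, 2% settling time ≈ 4τ = 4 × 45.83 = 183.32 s.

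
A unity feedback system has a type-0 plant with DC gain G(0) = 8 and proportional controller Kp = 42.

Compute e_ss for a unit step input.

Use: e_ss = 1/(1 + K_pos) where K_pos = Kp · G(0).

K_pos = Kp · G(0) = 42 × 8 = 336. e_ss = 1/(1 + 336) = 0.0030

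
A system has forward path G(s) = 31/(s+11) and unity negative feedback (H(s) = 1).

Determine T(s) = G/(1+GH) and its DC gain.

T(s) = G/(1+GH) = [31/(s+11)] / [1 + 31/(s+11)] = 31/(s+11+31) = 31/(s+42). DC gain = 31/42 = 0.7381.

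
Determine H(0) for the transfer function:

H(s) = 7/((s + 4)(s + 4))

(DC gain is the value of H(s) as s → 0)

DC gain = H(0) = 7/(4 × 4) = 7/16 = 0.4375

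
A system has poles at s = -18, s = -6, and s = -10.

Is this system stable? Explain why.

All poles are in the left half-plane. System is stable.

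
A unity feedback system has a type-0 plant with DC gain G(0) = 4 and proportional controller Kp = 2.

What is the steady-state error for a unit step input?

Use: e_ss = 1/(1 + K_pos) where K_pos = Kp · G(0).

K_pos = Kp · G(0) = 2 × 4 = 8. e_ss = 1/(1 + 8) = 0.1111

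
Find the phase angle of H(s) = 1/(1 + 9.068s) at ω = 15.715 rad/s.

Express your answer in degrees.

Phase = -arctan(ωτ) = -arctan(15.715 × 9.068) = -89.6°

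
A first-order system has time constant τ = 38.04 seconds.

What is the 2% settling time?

For first-order system, 2% settling time ≈ 4τ = 4 × 38.04 = 152.16 s.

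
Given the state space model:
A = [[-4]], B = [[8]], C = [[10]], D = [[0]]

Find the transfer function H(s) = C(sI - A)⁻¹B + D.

(sI - A)⁻¹ = 1/(s + 4). H(s) = 10 × 8/(s + 4) + 0 = 80/(s + 4).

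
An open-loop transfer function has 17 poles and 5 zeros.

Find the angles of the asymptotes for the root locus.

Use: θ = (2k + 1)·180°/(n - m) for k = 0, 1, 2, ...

n - m = 17 - 5 = 12. Angles: θk = (2k + 1)·180°/12 = 15°, 45°, 75°, 105°, 135°, 165°, 195°, 225°, 255°, 285°, 315°, 345°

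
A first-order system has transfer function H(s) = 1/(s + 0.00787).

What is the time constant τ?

For H(s) = 1/(s + 1/τ), the pole is at -1/τ = -0.00787, so τ = 1/0.00787 = 127.1 s.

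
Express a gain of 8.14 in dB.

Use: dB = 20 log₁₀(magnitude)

dB = 20 log₁₀(8.14) = 18.2 dB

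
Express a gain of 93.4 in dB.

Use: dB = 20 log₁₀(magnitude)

dB = 20 log₁₀(93.4) = 39.4 dB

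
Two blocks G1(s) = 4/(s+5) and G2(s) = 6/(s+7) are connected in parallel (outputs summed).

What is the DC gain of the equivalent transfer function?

Parallel: G_eq = G1 + G2. DC gain = G1(0) + G2(0) = 4/5 + 6/7 = 0.8 + 0.8571 = 1.6571.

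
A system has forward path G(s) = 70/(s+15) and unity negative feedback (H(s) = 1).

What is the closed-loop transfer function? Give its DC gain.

T(s) = G/(1+GH) = [70/(s+15)] / [1 + 70/(s+15)] = 70/(s+15+70) = 70/(s+85). DC gain = 70/85 = 0.8235.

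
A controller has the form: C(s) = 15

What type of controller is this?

This is a Proportional (P) controller.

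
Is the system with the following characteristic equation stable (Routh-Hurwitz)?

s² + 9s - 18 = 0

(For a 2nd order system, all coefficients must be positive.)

Coefficients: 1, 9, -18. c=-18 not positive, so system is unstable.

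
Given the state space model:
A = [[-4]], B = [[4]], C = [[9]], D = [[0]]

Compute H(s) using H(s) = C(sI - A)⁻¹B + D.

(sI - A)⁻¹ = 1/(s + 4). H(s) = 9 × 4/(s + 4) + 0 = 36/(s + 4).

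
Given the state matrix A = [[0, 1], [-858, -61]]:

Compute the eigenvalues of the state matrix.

det(A - λI) = λ² - (-61)λ + 858 = (λ - (-39))(λ - (-22)). Eigenvalues: -39, -22.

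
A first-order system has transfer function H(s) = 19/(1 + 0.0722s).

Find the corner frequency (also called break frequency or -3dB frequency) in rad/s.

Corner frequency = 1/τ = 1/0.0722 = 13.85 rad/s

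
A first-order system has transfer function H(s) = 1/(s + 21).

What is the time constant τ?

For H(s) = 1/(s + 1/τ), the pole is at -1/τ = -21, so τ = 1/21 = 0.0476 s.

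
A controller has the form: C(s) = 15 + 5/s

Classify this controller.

This is a Proportional-Integral (PI) controller.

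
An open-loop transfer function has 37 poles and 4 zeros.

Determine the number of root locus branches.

Root locus has n branches where n = number of poles = 37.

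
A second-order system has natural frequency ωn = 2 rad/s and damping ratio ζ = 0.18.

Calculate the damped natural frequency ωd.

ωd = ωn√(1 - ζ²) = 2√(1 - 0.18²) = 1.97 rad/s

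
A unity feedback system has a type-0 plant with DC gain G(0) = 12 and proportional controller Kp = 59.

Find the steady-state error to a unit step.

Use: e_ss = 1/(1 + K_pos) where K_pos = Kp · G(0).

K_pos = Kp · G(0) = 59 × 12 = 708. e_ss = 1/(1 + 708) = 0.0014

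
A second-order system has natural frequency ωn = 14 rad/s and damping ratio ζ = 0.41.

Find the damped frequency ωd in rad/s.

ωd = ωn√(1 - ζ²) = 14√(1 - 0.41²) = 12.77 rad/s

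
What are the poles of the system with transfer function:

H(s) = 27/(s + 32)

Pole is where denominator = 0: s + 32 = 0, so s = -32.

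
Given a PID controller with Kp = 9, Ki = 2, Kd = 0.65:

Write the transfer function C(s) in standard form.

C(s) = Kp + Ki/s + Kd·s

Substituting values: C(s) = 9 + 2/s + 0.65s = (0.65s² + 9s + 2)/s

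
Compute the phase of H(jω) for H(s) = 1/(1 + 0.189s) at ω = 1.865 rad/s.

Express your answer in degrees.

Phase = -arctan(ωτ) = -arctan(1.865 × 0.189) = -19.4°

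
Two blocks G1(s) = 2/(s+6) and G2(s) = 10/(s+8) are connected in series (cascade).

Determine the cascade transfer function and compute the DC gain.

Series: multiply transfer functions. G_eq = 2/(s+6) × 10/(s+8) = 20/((s+6)(s+8)). DC gain = 20/(6×8) = 0.4167.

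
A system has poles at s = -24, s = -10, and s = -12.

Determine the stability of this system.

All poles are in the left half-plane. System is stable.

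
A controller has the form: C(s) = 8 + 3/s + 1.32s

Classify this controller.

This is a Proportional-Integral-Derivative (PID) controller.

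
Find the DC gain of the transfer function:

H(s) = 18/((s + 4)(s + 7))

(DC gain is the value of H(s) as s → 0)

DC gain = H(0) = 18/(4 × 7) = 18/28 = 0.6429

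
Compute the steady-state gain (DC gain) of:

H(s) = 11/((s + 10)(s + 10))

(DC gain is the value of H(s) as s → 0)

DC gain = H(0) = 11/(10 × 10) = 11/100 = 0.11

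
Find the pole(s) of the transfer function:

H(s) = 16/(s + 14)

Pole is where denominator = 0: s + 14 = 0, so s = -14.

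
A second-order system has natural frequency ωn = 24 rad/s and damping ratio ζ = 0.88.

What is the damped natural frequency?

ωd = ωn√(1 - ζ²) = 24√(1 - 0.88²) = 11.4 rad/s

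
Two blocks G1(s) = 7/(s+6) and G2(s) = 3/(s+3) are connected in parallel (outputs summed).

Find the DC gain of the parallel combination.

Parallel: G_eq = G1 + G2. DC gain = G1(0) + G2(0) = 7/6 + 3/3 = 1.1667 + 1 = 2.1667.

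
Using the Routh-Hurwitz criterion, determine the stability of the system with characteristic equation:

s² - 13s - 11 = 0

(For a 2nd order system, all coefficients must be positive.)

Coefficients: 1, -13, -11. b=-13, c=-11 not positive, so system is unstable.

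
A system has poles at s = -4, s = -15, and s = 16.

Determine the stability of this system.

Pole(s) at s = 16 are not in the left half-plane. System is unstable.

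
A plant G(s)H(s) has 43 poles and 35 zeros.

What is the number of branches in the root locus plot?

Root locus has n branches where n = number of poles = 43.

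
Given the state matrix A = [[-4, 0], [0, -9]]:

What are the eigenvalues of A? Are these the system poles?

For diagonal matrix, eigenvalues are diagonal entries: λ₁ = -4, λ₂ = -9. Eigenvalues of A = system poles.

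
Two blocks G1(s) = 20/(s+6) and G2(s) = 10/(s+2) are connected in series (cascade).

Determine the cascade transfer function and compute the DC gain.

Series: multiply transfer functions. G_eq = 20/(s+6) × 10/(s+2) = 200/((s+6)(s+2)). DC gain = 200/(6×2) = 16.6667.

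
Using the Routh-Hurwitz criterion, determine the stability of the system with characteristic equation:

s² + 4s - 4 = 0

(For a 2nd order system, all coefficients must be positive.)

Coefficients: 1, 4, -4. c=-4 not positive, so system is unstable.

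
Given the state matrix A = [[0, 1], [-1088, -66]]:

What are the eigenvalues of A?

det(A - λI) = λ² - (-66)λ + 1088 = (λ - (-34))(λ - (-32)). Eigenvalues: -34, -32.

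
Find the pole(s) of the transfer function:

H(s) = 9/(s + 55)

Pole is where denominator = 0: s + 55 = 0, so s = -55.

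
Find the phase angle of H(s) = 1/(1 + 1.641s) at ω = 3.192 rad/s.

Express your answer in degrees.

Phase = -arctan(ωτ) = -arctan(3.192 × 1.641) = -79.2°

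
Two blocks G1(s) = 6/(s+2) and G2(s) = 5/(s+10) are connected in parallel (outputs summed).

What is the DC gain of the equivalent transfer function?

Parallel: G_eq = G1 + G2. DC gain = G1(0) + G2(0) = 6/2 + 5/10 = 3 + 0.5 = 3.5.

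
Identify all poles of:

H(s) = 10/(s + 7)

Pole is where denominator = 0: s + 7 = 0, so s = -7.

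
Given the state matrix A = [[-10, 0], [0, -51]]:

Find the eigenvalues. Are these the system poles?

For diagonal matrix, eigenvalues are diagonal entries: λ₁ = -10, λ₂ = -51. Eigenvalues of A = system poles.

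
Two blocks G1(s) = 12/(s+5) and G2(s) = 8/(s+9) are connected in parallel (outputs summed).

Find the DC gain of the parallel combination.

Parallel: G_eq = G1 + G2. DC gain = G1(0) + G2(0) = 12/5 + 8/9 = 2.4 + 0.8889 = 3.2889.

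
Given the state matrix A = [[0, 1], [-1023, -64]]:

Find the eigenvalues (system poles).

det(A - λI) = λ² - (-64)λ + 1023 = (λ - (-31))(λ - (-33)). Eigenvalues: -31, -33.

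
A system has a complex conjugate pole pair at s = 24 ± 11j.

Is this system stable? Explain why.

Real part of poles is 24 (> 0, right half-plane). Unstable.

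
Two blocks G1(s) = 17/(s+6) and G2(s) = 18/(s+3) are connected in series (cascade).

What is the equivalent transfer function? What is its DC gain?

Series: multiply transfer functions. G_eq = 17/(s+6) × 18/(s+3) = 306/((s+6)(s+3)). DC gain = 306/(6×3) = 17.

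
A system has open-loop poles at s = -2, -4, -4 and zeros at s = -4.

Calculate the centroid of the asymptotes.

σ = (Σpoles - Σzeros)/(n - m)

σ = (Σpoles - Σzeros)/(n - m) = (-10 - (-4))/(3 - 1) = -6/2 = -3.0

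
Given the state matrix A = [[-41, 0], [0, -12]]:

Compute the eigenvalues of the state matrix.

For diagonal matrix, eigenvalues are diagonal entries: λ₁ = -41, λ₂ = -12.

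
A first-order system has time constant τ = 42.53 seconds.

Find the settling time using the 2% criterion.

For first-order system, 2% settling time ≈ 4τ = 4 × 42.53 = 170.12 s.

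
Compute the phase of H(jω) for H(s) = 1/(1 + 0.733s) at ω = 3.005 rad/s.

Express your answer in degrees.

Phase = -arctan(ωτ) = -arctan(3.005 × 0.733) = -65.6°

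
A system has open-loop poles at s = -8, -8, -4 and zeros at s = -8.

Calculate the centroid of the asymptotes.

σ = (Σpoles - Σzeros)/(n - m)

σ = (Σpoles - Σzeros)/(n - m) = (-20 - (-8))/(3 - 1) = -12/2 = -6.0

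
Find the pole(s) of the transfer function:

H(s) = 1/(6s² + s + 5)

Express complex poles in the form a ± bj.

Discriminant = 1² - 4×6×5 = 1 - 120 = -119 < 0, so the poles are a complex conjugate pair s = (-1 ± j√119)/(2×6). Real part = -1/(2×6) = -1/12 ≈ -0.0833; imaginary part = ±√119/(2×6) ≈ 0.9091. Poles: s = -0.0833 ± 0.9091j.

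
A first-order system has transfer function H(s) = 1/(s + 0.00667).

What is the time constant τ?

For H(s) = 1/(s + 1/τ), the pole is at -1/τ = -0.00667, so τ = 1/0.00667 = 149.9 s.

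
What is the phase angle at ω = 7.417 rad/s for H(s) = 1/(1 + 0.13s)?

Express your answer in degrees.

Phase = -arctan(ωτ) = -arctan(7.417 × 0.13) = -44.0°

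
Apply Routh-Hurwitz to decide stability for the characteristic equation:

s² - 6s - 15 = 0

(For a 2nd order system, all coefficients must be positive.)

Coefficients: 1, -6, -15. b=-6, c=-15 not positive, so system is unstable.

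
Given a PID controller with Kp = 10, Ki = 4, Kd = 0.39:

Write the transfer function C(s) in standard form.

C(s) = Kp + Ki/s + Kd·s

Substituting values: C(s) = 10 + 4/s + 0.39s = (0.39s² + 10s + 4)/s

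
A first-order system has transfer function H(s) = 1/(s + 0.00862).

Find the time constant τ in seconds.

For H(s) = 1/(s + 1/τ), the pole is at -1/τ = -0.00862, so τ = 1/0.00862 = 116 s.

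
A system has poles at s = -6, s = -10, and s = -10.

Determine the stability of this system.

All poles are in the left half-plane. System is stable.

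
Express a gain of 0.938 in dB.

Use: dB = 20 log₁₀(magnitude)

dB = 20 log₁₀(0.938) = -0.6 dB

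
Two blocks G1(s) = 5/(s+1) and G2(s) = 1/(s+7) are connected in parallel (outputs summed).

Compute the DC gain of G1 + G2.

Parallel: G_eq = G1 + G2. DC gain = G1(0) + G2(0) = 5/1 + 1/7 = 5 + 0.1429 = 5.1429.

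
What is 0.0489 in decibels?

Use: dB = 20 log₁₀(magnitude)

dB = 20 log₁₀(0.0489) = -26.2 dB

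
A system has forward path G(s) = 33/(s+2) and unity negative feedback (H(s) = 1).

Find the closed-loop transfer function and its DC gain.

T(s) = G/(1+GH) = [33/(s+2)] / [1 + 33/(s+2)] = 33/(s+2+33) = 33/(s+35). DC gain = 33/35 = 0.9429.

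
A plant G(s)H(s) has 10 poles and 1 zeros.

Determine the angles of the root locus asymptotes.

n - m = 10 - 1 = 9. Angles: θk = (2k + 1)·180°/9 = 20°, 60°, 100°, 140°, 180°, 220°, 260°, 300°, 340°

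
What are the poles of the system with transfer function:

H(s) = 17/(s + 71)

Pole is where denominator = 0: s + 71 = 0, so s = -71.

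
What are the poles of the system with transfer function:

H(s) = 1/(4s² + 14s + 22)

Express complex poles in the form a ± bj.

Discriminant = 14² - 4×4×22 = 196 - 352 = -156 < 0, so the poles are a complex conjugate pair s = (-14 ± j√156)/(2×4). Real part = -14/(2×4) = -14/8 = -1.75; imaginary part = ±√156/(2×4) ≈ 1.5612. Poles: s = -1.75 ± 1.5612j.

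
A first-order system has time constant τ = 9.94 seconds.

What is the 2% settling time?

For first-order system, 2% settling time ≈ 4τ = 4 × 9.94 = 39.76 s.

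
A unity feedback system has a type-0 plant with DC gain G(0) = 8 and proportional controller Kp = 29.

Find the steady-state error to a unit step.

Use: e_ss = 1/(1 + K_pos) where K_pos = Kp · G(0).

K_pos = Kp · G(0) = 29 × 8 = 232. e_ss = 1/(1 + 232) = 0.0043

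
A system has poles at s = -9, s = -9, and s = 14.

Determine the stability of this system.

Pole(s) at s = 14 are not in the left half-plane. System is unstable.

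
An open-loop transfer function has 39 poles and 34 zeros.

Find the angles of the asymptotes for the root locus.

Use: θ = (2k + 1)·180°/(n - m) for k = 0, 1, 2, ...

n - m = 39 - 34 = 5. Angles: θk = (2k + 1)·180°/5 = 36°, 108°, 180°, 252°, 324°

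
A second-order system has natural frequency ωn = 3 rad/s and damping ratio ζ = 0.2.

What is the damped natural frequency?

ωd = ωn√(1 - ζ²) = 3√(1 - 0.2²) = 2.94 rad/s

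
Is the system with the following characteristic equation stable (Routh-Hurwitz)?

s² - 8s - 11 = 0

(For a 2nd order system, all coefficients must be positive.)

Coefficients: 1, -8, -11. b=-8, c=-11 not positive, so system is unstable.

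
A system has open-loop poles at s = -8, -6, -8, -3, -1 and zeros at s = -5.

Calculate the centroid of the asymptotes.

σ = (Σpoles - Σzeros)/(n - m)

σ = (Σpoles - Σzeros)/(n - m) = (-26 - (-5))/(5 - 1) = -21/4 = -5.25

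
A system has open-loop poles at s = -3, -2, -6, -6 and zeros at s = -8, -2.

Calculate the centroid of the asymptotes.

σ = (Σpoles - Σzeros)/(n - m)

σ = (Σpoles - Σzeros)/(n - m) = (-17 - (-10))/(4 - 2) = -7/2 = -3.5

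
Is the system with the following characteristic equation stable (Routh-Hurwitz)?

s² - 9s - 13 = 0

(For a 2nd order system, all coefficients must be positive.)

Coefficients: 1, -9, -13. b=-9, c=-13 not positive, so system is unstable.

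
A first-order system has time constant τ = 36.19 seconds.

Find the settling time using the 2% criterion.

For first-order system, 2% settling time ≈ 4τ = 4 × 36.19 = 144.76 s.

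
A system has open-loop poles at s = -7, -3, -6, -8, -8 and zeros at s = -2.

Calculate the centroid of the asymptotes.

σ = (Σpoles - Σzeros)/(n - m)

σ = (Σpoles - Σzeros)/(n - m) = (-32 - (-2))/(5 - 1) = -30/4 = -7.5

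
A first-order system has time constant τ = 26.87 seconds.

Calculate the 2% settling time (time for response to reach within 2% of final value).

For first-order system, 2% settling time ≈ 4τ = 4 × 26.87 = 107.48 s.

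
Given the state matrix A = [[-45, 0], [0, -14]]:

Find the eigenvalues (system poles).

For diagonal matrix, eigenvalues are diagonal entries: λ₁ = -45, λ₂ = -14.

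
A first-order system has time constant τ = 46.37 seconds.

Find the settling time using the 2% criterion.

For first-order system, 2% settling time ≈ 4τ = 4 × 46.37 = 185.48 s.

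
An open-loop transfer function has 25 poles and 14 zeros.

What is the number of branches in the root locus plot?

Root locus has n branches where n = number of poles = 25.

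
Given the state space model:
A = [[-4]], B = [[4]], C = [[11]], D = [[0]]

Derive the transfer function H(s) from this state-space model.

(sI - A)⁻¹ = 1/(s + 4). H(s) = 11 × 4/(s + 4) + 0 = 44/(s + 4).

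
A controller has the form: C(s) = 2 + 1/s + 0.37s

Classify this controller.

This is a Proportional-Integral-Derivative (PID) controller.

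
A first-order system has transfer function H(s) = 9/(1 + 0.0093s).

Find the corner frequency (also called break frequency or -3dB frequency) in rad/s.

Corner frequency = 1/τ = 1/0.0093 = 107.527 rad/s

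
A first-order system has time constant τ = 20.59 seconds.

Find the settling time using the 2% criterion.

For first-order system, 2% settling time ≈ 4τ = 4 × 20.59 = 82.36 s.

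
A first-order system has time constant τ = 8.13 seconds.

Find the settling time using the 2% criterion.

For first-order system, 2% settling time ≈ 4τ = 4 × 8.13 = 32.52 s.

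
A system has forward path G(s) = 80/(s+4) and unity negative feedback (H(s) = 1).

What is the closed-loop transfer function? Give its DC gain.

T(s) = G/(1+GH) = [80/(s+4)] / [1 + 80/(s+4)] = 80/(s+4+80) = 80/(s+84). DC gain = 80/84 = 0.9524.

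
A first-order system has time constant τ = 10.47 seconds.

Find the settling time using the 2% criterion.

For first-order system, 2% settling time ≈ 4τ = 4 × 10.47 = 41.88 s.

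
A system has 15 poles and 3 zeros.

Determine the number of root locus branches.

Root locus has n branches where n = number of poles = 15.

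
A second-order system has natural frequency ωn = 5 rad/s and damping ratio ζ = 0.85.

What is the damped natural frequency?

ωd = ωn√(1 - ζ²) = 5√(1 - 0.85²) = 2.63 rad/s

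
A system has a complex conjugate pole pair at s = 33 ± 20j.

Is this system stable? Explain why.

Real part of poles is 33 (> 0, right half-plane). Unstable.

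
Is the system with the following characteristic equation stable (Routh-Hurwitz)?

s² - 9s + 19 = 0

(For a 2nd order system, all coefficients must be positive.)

Coefficients: 1, -9, 19. b=-9 not positive, so system is unstable.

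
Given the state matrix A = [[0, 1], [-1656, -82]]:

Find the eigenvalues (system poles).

det(A - λI) = λ² - (-82)λ + 1656 = (λ - (-46))(λ - (-36)). Eigenvalues: -46, -36.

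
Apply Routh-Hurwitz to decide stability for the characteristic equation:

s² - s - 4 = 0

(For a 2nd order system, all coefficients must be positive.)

Coefficients: 1, -1, -4. b=-1, c=-4 not positive, so system is unstable.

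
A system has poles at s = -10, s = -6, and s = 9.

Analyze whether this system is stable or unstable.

Pole(s) at s = 9 are not in the left half-plane. System is unstable.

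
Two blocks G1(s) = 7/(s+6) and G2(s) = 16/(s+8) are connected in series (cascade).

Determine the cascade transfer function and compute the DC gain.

Series: multiply transfer functions. G_eq = 7/(s+6) × 16/(s+8) = 112/((s+6)(s+8)). DC gain = 112/(6×8) = 2.3333.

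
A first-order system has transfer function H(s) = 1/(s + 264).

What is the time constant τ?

For H(s) = 1/(s + 1/τ), the pole is at -1/τ = -264, so τ = 1/264 = 0.0038 s.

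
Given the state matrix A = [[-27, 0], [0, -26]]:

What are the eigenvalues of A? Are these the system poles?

For diagonal matrix, eigenvalues are diagonal entries: λ₁ = -27, λ₂ = -26. Eigenvalues of A = system poles.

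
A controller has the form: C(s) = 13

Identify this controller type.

This is a Proportional (P) controller.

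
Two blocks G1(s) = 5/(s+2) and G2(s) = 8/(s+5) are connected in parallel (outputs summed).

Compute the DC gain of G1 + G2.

Parallel: G_eq = G1 + G2. DC gain = G1(0) + G2(0) = 5/2 + 8/5 = 2.5 + 1.6 = 4.1.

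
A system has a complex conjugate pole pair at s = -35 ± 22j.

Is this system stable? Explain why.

Real part of poles is -35 (< 0, left half-plane). Stable.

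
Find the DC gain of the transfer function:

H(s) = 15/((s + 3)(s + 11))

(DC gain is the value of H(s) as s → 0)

DC gain = H(0) = 15/(3 × 11) = 15/33 = 0.4545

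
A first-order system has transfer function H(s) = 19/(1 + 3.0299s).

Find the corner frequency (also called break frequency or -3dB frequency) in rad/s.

Corner frequency = 1/τ = 1/3.0299 = 0.33 rad/s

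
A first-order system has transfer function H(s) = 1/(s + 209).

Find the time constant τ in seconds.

For H(s) = 1/(s + 1/τ), the pole is at -1/τ = -209, so τ = 1/209 = 0.0048 s.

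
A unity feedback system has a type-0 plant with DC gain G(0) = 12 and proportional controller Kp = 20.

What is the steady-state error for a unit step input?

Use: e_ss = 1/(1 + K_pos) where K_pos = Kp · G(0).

K_pos = Kp · G(0) = 20 × 12 = 240. e_ss = 1/(1 + 240) = 0.0041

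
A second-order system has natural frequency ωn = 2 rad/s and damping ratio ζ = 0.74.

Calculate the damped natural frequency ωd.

ωd = ωn√(1 - ζ²) = 2√(1 - 0.74²) = 1.35 rad/s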